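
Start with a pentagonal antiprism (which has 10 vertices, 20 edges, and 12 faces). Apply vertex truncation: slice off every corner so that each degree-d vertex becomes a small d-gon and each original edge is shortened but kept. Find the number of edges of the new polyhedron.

60

Truncation replaces each original edge-end by a new vertex, so V′ = 2E = 40.
Each original edge survives, and each old vertex of degree d contributes d new edges; summing degrees gives Σd = 2E, so E′ = E + 2E = 3E = 60.
Each original face survives and each original vertex becomes one new face: F′ = F + V = 22.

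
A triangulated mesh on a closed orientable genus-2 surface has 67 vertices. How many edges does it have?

χ = 2 − 2·2 = -2, and every face is a triangle so 3F = 2E.
V − E + F = -2 with E = 3F/2 gives 67 − (3/2 − 1)·F = -2, so F = 138 and E = 207.

207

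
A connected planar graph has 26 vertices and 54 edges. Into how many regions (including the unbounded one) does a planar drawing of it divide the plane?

30

Euler's formula for a connected plane graph: V − E + F = 2, so F = 2 − 26 + 54 = 30.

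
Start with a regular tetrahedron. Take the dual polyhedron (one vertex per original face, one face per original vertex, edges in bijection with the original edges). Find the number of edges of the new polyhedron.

6

The base solid has V = 4, E = 6, F = 4.
The dual swaps V and F and preserves E: V′ = F = 4, E′ = E = 6, F′ = V = 4.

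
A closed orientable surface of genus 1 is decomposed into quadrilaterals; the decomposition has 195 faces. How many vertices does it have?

195

χ = 2 − 2·1 = 0, and every face is a square so 4F = 2E.
E = 4·195/2 = 390. Then V = 0 + E − F = 0 + 390 − 195 = 195.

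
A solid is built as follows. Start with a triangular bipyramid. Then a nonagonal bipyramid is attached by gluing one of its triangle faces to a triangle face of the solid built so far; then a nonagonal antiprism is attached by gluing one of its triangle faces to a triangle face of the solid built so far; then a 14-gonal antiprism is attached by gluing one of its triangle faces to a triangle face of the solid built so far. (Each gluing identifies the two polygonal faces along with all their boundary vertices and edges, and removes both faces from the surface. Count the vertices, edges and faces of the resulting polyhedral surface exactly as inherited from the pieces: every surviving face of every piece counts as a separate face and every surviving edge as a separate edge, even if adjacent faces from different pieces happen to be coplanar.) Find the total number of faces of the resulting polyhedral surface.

68

A triangular bipyramid: V=5, E=9, F=6.
Attach a nonagonal bipyramid (V=11, E=27, F=18) along a 3-gon: merge 3 vertices and 3 edges, delete both glued faces → V=13, E=33, F=22.
Attach a nonagonal antiprism (V=18, E=36, F=20) along a 3-gon: merge 3 vertices and 3 edges, delete both glued faces → V=28, E=66, F=40.
Attach a 14-gonal antiprism (V=28, E=56, F=30) along a 3-gon: merge 3 vertices and 3 edges, delete both glued faces → V=53, E=119, F=68.
Check: V − E + F = 53 − 119 + 68 = 2.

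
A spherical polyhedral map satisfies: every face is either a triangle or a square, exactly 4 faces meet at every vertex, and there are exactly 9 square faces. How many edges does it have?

Let x be the number of triangles; then F = 9 + x.
Edge–face incidences: 2E = 4·9 + 3·x = 36 + 3x.
Every vertex has degree 4, so 4V = 2E.
Euler: V − E + F = 2 ⇒ (2E)/4 − E + (9 + x) = 2.
Multiply by 8: 2·(2E) − 4·(2E) + 8·(9 + x) = 16, i.e. 72 + 8x − 2·(36 + 3x) = 16.
Collecting terms: 2x = 16, so x = 8.
Then 2E = 36 + 3·8 = 60, so E = 30, V = 2E/4 = 15, F = 9 + 8 = 17.

30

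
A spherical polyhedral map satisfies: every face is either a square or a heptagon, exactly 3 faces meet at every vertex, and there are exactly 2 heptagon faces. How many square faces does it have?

Let x be the number of squares; then F = 2 + x.
Edge–face incidences: 2E = 7·2 + 4·x = 14 + 4x.
Every vertex has degree 3, so 3V = 2E.
Euler: V − E + F = 2 ⇒ (2E)/3 − E + (2 + x) = 2.
Multiply by 6: 2·(2E) − 3·(2E) + 6·(2 + x) = 12, i.e. 12 + 6x − (14 + 4x) = 12.
Collecting terms: 2x − 2 = 12, so 2x = 14, so x = 7.
Then 2E = 14 + 4·7 = 42, so E = 21, V = 2E/3 = 14, F = 2 + 7 = 9.

7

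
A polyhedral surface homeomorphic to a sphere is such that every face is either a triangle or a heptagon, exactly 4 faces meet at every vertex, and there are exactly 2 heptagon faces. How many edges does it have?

28

Let x be the number of triangles; then F = 2 + x.
Edge–face incidences: 2E = 7·2 + 3·x = 14 + 3x.
Every vertex has degree 4, so 4V = 2E.
Euler: V − E + F = 2 ⇒ (2E)/4 − E + (2 + x) = 2.
Multiply by 8: 2·(2E) − 4·(2E) + 8·(2 + x) = 16, i.e. 16 + 8x − 2·(14 + 3x) = 16.
Collecting terms: 2x − 12 = 16, so 2x = 28, so x = 14.
Then 2E = 14 + 3·14 = 56, so E = 28, V = 2E/4 = 14, F = 2 + 14 = 16.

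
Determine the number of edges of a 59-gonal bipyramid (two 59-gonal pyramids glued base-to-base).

177

A bipyramid over an n-gon has 2n triangular faces and n + 2 vertices: V = 59 + 2 = 61, E = 3·59 = 177, F = 2·59 = 118.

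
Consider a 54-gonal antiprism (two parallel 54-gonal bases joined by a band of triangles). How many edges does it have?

An antiprism on an n-gon has two n-gon caps and 2n triangles: V = 2·54 = 108, E = 4·54 = 216, F = 2·54 + 2 = 110.

216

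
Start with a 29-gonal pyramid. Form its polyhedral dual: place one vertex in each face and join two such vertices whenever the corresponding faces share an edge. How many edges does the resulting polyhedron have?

58

The base solid has V = 30, E = 58, F = 30.
The dual swaps V and F and preserves E: V′ = F = 30, E′ = E = 58, F′ = V = 30.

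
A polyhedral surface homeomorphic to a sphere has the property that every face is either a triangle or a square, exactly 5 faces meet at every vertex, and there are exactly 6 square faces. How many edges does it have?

60

Let x be the number of triangles; then F = 6 + x.
Edge–face incidences: 2E = 4·6 + 3·x = 24 + 3x.
Every vertex has degree 5, so 5V = 2E.
Euler: V − E + F = 2 ⇒ (2E)/5 − E + (6 + x) = 2.
Multiply by 10: 2·(2E) − 5·(2E) + 10·(6 + x) = 20, i.e. 60 + 10x − 3·(24 + 3x) = 20.
Collecting terms: x − 12 = 20, so x = 32.
Then 2E = 24 + 3·32 = 120, so E = 60, V = 2E/5 = 24, F = 6 + 32 = 38.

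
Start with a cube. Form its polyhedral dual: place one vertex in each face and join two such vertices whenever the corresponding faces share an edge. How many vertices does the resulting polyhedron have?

6

The base solid has V = 8, E = 12, F = 6.
The dual swaps V and F and preserves E: V′ = F = 6, E′ = E = 12, F′ = V = 8.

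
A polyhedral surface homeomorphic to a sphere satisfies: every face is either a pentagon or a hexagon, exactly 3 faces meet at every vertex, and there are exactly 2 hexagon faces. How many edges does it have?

Let x be the number of pentagons; then F = 2 + x.
Edge–face incidences: 2E = 6·2 + 5·x = 12 + 5x.
Every vertex has degree 3, so 3V = 2E.
Euler: V − E + F = 2 ⇒ (2E)/3 − E + (2 + x) = 2.
Multiply by 6: 2·(2E) − 3·(2E) + 6·(2 + x) = 12, i.e. 12 + 6x − (12 + 5x) = 12.
Collecting terms: x = 12.
Then 2E = 12 + 5·12 = 72, so E = 36, V = 2E/3 = 24, F = 2 + 12 = 14.

36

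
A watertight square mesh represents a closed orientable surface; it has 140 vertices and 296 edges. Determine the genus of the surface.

5

Every face is a square and each edge borders two faces, so 4F = 2·296, giving F = 148.
χ = V − E + F = 140 − 296 + 148 = -8.
For a closed orientable surface χ = 2 − 2g, so g = (2 − (-8))/2 = 5.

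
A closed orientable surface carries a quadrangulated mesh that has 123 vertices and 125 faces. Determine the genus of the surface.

2

Every face is a square, so 2E = 4·125 = 500, giving E = 250.
χ = V − E + F = 123 − 250 + 125 = -2.
For a closed orientable surface χ = 2 − 2g, so g = (2 − (-2))/2 = 2.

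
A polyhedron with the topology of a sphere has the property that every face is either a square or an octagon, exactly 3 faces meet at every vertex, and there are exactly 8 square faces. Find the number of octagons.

Let x be the number of octagons; then F = 8 + x.
Edge–face incidences: 2E = 4·8 + 8·x = 32 + 8x.
Every vertex has degree 3, so 3V = 2E.
Euler: V − E + F = 2 ⇒ (2E)/3 − E + (8 + x) = 2.
Multiply by 6: 2·(2E) − 3·(2E) + 6·(8 + x) = 12, i.e. 48 + 6x − (32 + 8x) = 12.
Collecting terms: −2x + 16 = 12, so −2x = −4, so x = 2.
Then 2E = 32 + 8·2 = 48, so E = 24, V = 2E/3 = 16, F = 8 + 2 = 10.

2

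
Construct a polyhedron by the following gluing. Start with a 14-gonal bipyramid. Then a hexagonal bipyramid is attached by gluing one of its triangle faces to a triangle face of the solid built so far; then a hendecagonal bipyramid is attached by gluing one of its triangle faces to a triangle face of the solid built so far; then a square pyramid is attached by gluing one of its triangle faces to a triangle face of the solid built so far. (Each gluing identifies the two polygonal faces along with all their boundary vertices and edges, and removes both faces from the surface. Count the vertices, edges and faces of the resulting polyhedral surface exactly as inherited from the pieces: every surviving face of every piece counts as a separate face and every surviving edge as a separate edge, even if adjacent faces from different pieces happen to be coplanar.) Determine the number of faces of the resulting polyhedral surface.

A 14-gonal bipyramid: V=16, E=42, F=28.
Attach a hexagonal bipyramid (V=8, E=18, F=12) along a 3-gon: merge 3 vertices and 3 edges, delete both glued faces → V=21, E=57, F=38.
Attach a hendecagonal bipyramid (V=13, E=33, F=22) along a 3-gon: merge 3 vertices and 3 edges, delete both glued faces → V=31, E=87, F=58.
Attach a square pyramid (V=5, E=8, F=5) along a 3-gon: merge 3 vertices and 3 edges, delete both glued faces → V=33, E=92, F=61.
Check: V − E + F = 33 − 92 + 61 = 2.

61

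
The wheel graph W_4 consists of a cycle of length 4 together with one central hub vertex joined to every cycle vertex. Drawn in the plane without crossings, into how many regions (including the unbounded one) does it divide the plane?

W_4 has V = 4 + 1 = 5 vertices and E = 2·4 = 8 edges.
By Euler's formula F = 2 − V + E = 2 − 5 + 8 = 5.

5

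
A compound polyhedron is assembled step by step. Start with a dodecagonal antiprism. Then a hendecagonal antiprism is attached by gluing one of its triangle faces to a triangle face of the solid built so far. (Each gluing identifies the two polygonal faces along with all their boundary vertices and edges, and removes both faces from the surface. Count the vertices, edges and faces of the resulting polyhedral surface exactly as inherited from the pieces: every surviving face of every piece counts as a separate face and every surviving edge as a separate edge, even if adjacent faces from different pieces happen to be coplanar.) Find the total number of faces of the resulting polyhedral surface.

48

A dodecagonal antiprism: V=24, E=48, F=26.
Attach a hendecagonal antiprism (V=22, E=44, F=24) along a 3-gon: merge 3 vertices and 3 edges, delete both glued faces → V=43, E=89, F=48.
Check: V − E + F = 43 − 89 + 48 = 2.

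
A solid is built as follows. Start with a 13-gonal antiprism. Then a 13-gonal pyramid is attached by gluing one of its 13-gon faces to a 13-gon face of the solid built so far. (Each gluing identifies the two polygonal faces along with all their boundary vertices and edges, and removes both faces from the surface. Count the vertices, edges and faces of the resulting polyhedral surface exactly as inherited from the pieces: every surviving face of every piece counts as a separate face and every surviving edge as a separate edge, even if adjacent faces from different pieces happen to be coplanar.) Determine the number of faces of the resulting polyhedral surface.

A 13-gonal antiprism: V=26, E=52, F=28.
Attach a 13-gonal pyramid (V=14, E=26, F=14) along a 13-gon: merge 13 vertices and 13 edges, delete both glued faces → V=27, E=65, F=40.
Check: V − E + F = 27 − 65 + 40 = 2.

40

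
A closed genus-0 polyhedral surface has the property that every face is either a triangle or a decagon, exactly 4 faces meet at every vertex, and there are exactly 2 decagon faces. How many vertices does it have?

20

Let x be the number of triangles; then F = 2 + x.
Edge–face incidences: 2E = 10·2 + 3·x = 20 + 3x.
Every vertex has degree 4, so 4V = 2E.
Euler: V − E + F = 2 ⇒ (2E)/4 − E + (2 + x) = 2.
Multiply by 8: 2·(2E) − 4·(2E) + 8·(2 + x) = 16, i.e. 16 + 8x − 2·(20 + 3x) = 16.
Collecting terms: 2x − 24 = 16, so 2x = 40, so x = 20.
Then 2E = 20 + 3·20 = 80, so E = 40, V = 2E/4 = 20, F = 2 + 20 = 22.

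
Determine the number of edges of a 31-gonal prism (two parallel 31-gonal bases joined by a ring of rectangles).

93

A prism on an n-gon has two n-gon bases and n rectangular sides: V = 2·31 = 62, E = 3·31 = 93, F = 31 + 2 = 33.
Check: V − E + F = 62 − 93 + 33 = 2.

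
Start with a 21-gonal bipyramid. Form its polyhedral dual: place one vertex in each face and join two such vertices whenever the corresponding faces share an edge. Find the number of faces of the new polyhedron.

The base solid has V = 23, E = 63, F = 42.
The dual swaps V and F and preserves E: V′ = F = 42, E′ = E = 63, F′ = V = 23.

23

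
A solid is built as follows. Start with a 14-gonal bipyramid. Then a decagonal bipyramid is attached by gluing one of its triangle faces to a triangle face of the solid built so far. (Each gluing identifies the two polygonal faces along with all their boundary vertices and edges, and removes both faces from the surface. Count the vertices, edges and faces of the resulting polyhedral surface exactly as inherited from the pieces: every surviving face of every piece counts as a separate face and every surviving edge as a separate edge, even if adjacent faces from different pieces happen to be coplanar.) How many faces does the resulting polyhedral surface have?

A 14-gonal bipyramid: V=16, E=42, F=28.
Attach a decagonal bipyramid (V=12, E=30, F=20) along a 3-gon: merge 3 vertices and 3 edges, delete both glued faces → V=25, E=69, F=46.
Check: V − E + F = 25 − 69 + 46 = 2.

46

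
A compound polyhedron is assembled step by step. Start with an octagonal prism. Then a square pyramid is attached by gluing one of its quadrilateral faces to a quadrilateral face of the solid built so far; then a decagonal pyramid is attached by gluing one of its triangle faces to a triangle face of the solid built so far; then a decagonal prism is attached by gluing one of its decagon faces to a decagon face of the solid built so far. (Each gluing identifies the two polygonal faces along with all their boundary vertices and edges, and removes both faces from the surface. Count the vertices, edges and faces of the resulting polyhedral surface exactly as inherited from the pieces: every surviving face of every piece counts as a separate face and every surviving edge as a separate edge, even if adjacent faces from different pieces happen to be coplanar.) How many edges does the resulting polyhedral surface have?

An octagonal prism: V=16, E=24, F=10.
Attach a square pyramid (V=5, E=8, F=5) along a 4-gon: merge 4 vertices and 4 edges, delete both glued faces → V=17, E=28, F=13.
Attach a decagonal pyramid (V=11, E=20, F=11) along a 3-gon: merge 3 vertices and 3 edges, delete both glued faces → V=25, E=45, F=22.
Attach a decagonal prism (V=20, E=30, F=12) along a 10-gon: merge 10 vertices and 10 edges, delete both glued faces → V=35, E=65, F=32.
Check: V − E + F = 35 − 65 + 32 = 2.

65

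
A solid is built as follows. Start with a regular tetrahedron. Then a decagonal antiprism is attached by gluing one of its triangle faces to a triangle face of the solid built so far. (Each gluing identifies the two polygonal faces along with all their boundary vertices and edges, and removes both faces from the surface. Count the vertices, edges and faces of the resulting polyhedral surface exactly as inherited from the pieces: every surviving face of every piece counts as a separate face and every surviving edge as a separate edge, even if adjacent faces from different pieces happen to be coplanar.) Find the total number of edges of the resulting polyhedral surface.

43

A regular tetrahedron: V=4, E=6, F=4.
Attach a decagonal antiprism (V=20, E=40, F=22) along a 3-gon: merge 3 vertices and 3 edges, delete both glued faces → V=21, E=43, F=24.
Check: V − E + F = 21 − 43 + 24 = 2.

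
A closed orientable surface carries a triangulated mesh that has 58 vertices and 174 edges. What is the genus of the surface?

Every face is a triangle and each edge borders two faces, so 3F = 2·174, giving F = 116.
χ = V − E + F = 58 − 174 + 116 = 0.
For a closed orientable surface χ = 2 − 2g, so g = (2 − (0))/2 = 1.

1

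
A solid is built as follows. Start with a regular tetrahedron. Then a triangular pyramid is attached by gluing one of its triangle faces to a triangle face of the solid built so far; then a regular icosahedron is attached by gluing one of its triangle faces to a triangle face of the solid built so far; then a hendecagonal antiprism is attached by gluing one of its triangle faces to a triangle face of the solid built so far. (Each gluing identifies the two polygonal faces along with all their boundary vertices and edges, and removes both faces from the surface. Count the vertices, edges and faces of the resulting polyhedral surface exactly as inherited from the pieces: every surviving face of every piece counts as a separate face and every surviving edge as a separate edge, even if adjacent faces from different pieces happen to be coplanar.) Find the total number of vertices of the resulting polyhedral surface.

33

A regular tetrahedron: V=4, E=6, F=4.
Attach a triangular pyramid (V=4, E=6, F=4) along a 3-gon: merge 3 vertices and 3 edges, delete both glued faces → V=5, E=9, F=6.
Attach a regular icosahedron (V=12, E=30, F=20) along a 3-gon: merge 3 vertices and 3 edges, delete both glued faces → V=14, E=36, F=24.
Attach a hendecagonal antiprism (V=22, E=44, F=24) along a 3-gon: merge 3 vertices and 3 edges, delete both glued faces → V=33, E=77, F=46.
Check: V − E + F = 33 − 77 + 46 = 2.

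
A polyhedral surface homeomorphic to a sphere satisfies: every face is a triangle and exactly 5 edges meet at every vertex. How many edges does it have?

Each face has 3 edges and each edge borders two faces, so 2E = 3F.
Each vertex has degree 5, so 5V = 2E and hence V = 3F/5.
Euler: V − E + F = 2 ⇒ (3F/5) − (3F/2) + F = 2.
Multiply by 10: (6 − 15 + 10)F = 20, i.e. 1F = 20.
So F = 20, E = 3·20/2 = 30, V = 3·20/5 = 12.

30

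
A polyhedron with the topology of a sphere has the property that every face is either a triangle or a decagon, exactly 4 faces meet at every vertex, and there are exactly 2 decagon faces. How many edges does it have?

Let x be the number of triangles; then F = 2 + x.
Edge–face incidences: 2E = 10·2 + 3·x = 20 + 3x.
Every vertex has degree 4, so 4V = 2E.
Euler: V − E + F = 2 ⇒ (2E)/4 − E + (2 + x) = 2.
Multiply by 8: 2·(2E) − 4·(2E) + 8·(2 + x) = 16, i.e. 16 + 8x − 2·(20 + 3x) = 16.
Collecting terms: 2x − 24 = 16, so 2x = 40, so x = 20.
Then 2E = 20 + 3·20 = 80, so E = 40, V = 2E/4 = 20, F = 2 + 20 = 22.

40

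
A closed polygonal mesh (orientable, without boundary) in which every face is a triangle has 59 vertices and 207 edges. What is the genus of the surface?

Every face is a triangle and each edge borders two faces, so 3F = 2·207, giving F = 138.
χ = V − E + F = 59 − 207 + 138 = -10.
For a closed orientable surface χ = 2 − 2g, so g = (2 − (-10))/2 = 6.

6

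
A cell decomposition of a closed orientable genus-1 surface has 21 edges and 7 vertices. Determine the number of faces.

For a closed orientable surface of genus 1, χ = 2 − 2·1 = 0.
F = 0 − V + E = 0 − 7 + 21 = 14.

14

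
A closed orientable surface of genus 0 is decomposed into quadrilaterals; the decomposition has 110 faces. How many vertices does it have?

112

χ = 2 − 2·0 = 2, and every face is a square so 4F = 2E.
E = 4·110/2 = 220. Then V = 2 + E − F = 2 + 220 − 110 = 112.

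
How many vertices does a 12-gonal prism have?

A prism on an n-gon has two n-gon bases and n rectangular sides: V = 2·12 = 24, E = 3·12 = 36, F = 12 + 2 = 14.
Check: V − E + F = 24 − 36 + 14 = 2.

24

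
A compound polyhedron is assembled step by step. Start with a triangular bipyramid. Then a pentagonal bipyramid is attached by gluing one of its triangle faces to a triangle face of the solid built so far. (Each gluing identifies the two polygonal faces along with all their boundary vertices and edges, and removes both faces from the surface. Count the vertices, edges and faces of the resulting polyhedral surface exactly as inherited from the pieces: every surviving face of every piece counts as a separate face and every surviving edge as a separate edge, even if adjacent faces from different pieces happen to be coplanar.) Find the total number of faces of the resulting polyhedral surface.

A triangular bipyramid: V=5, E=9, F=6.
Attach a pentagonal bipyramid (V=7, E=15, F=10) along a 3-gon: merge 3 vertices and 3 edges, delete both glued faces → V=9, E=21, F=14.
Check: V − E + F = 9 − 21 + 14 = 2.

14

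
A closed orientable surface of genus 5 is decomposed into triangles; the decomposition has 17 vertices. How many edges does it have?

χ = 2 − 2·5 = -8, and every face is a triangle so 3F = 2E.
V − E + F = -8 with E = 3F/2 gives 17 − (3/2 − 1)·F = -8, so F = 50 and E = 75.

75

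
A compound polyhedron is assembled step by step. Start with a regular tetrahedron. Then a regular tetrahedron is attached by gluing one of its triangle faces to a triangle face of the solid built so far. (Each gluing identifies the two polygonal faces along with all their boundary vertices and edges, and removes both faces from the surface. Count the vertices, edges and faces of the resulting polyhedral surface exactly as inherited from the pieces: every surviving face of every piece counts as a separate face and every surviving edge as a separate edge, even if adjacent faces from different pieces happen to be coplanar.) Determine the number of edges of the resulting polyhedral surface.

A regular tetrahedron: V=4, E=6, F=4.
Attach a regular tetrahedron (V=4, E=6, F=4) along a 3-gon: merge 3 vertices and 3 edges, delete both glued faces → V=5, E=9, F=6.
Check: V − E + F = 5 − 9 + 6 = 2.

9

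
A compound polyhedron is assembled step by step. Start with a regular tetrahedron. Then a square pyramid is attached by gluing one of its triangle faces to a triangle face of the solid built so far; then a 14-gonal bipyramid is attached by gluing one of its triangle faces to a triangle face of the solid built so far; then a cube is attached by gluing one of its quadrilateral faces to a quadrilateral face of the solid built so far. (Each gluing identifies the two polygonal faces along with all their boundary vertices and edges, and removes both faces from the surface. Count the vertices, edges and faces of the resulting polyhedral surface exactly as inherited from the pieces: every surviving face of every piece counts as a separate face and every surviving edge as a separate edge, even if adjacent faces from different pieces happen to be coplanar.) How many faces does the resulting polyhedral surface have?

37

A regular tetrahedron: V=4, E=6, F=4.
Attach a square pyramid (V=5, E=8, F=5) along a 3-gon: merge 3 vertices and 3 edges, delete both glued faces → V=6, E=11, F=7.
Attach a 14-gonal bipyramid (V=16, E=42, F=28) along a 3-gon: merge 3 vertices and 3 edges, delete both glued faces → V=19, E=50, F=33.
Attach a cube (V=8, E=12, F=6) along a 4-gon: merge 4 vertices and 4 edges, delete both glued faces → V=23, E=58, F=37.
Check: V − E + F = 23 − 58 + 37 = 2.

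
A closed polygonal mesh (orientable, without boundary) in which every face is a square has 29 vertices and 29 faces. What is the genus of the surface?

Every face is a square, so 2E = 4·29 = 116, giving E = 58.
χ = V − E + F = 29 − 58 + 29 = 0.
For a closed orientable surface χ = 2 − 2g, so g = (2 − (0))/2 = 1.

1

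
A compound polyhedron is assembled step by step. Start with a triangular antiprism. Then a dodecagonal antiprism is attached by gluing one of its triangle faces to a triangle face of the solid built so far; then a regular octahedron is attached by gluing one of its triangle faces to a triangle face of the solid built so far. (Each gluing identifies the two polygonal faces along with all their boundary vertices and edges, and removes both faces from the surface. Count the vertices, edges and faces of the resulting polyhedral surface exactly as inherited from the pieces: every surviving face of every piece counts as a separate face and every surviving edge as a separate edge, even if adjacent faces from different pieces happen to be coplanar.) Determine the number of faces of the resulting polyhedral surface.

A triangular antiprism: V=6, E=12, F=8.
Attach a dodecagonal antiprism (V=24, E=48, F=26) along a 3-gon: merge 3 vertices and 3 edges, delete both glued faces → V=27, E=57, F=32.
Attach a regular octahedron (V=6, E=12, F=8) along a 3-gon: merge 3 vertices and 3 edges, delete both glued faces → V=30, E=66, F=38.
Check: V − E + F = 30 − 66 + 38 = 2.

38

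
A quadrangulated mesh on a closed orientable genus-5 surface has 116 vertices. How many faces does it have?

χ = 2 − 2·5 = -8, and every face is a square so 4F = 2E.
V − E + F = -8 with E = 4F/2 gives 116 − (4/2 − 1)·F = -8, so F = 124 and E = 248.

124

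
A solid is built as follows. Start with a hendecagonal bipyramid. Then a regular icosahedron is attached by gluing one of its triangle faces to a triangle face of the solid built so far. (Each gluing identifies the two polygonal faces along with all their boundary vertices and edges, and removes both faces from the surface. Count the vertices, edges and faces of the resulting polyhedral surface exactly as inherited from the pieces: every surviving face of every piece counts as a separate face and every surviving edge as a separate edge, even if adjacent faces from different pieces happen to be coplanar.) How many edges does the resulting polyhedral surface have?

60

A hendecagonal bipyramid: V=13, E=33, F=22.
Attach a regular icosahedron (V=12, E=30, F=20) along a 3-gon: merge 3 vertices and 3 edges, delete both glued faces → V=22, E=60, F=40.
Check: V − E + F = 22 − 60 + 40 = 2.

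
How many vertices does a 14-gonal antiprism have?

An antiprism on an n-gon has two n-gon caps and 2n triangles: V = 2·14 = 28, E = 4·14 = 56, F = 2·14 + 2 = 30.

28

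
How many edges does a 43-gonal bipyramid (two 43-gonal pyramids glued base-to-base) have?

A bipyramid over an n-gon has 2n triangular faces and n + 2 vertices: V = 43 + 2 = 45, E = 3·43 = 129, F = 2·43 = 86.

129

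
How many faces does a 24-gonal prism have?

26

A prism on an n-gon has two n-gon bases and n rectangular sides: V = 2·24 = 48, E = 3·24 = 72, F = 24 + 2 = 26.
Check: V − E + F = 48 − 72 + 26 = 2.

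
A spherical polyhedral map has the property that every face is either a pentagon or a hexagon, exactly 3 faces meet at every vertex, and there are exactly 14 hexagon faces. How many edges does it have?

Let x be the number of pentagons; then F = 14 + x.
Edge–face incidences: 2E = 6·14 + 5·x = 84 + 5x.
Every vertex has degree 3, so 3V = 2E.
Euler: V − E + F = 2 ⇒ (2E)/3 − E + (14 + x) = 2.
Multiply by 6: 2·(2E) − 3·(2E) + 6·(14 + x) = 12, i.e. 84 + 6x − (84 + 5x) = 12.
Collecting terms: x = 12.
Then 2E = 84 + 5·12 = 144, so E = 72, V = 2E/3 = 48, F = 14 + 12 = 26.

72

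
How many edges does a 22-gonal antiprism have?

An antiprism on an n-gon has two n-gon caps and 2n triangles: V = 2·22 = 44, E = 4·22 = 88, F = 2·22 + 2 = 46.

88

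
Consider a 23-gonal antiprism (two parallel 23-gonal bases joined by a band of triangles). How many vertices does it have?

An antiprism on an n-gon has two n-gon caps and 2n triangles: V = 2·23 = 46, E = 4·23 = 92, F = 2·23 + 2 = 48.

46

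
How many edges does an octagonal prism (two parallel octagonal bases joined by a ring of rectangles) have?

24

A prism on an n-gon has two n-gon bases and n rectangular sides: V = 2·8 = 16, E = 3·8 = 24, F = 8 + 2 = 10.
Check: V − E + F = 16 − 24 + 10 = 2.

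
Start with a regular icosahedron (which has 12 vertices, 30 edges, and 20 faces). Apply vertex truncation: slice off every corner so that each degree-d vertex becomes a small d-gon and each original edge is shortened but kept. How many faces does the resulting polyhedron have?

32

Truncation replaces each original edge-end by a new vertex, so V′ = 2E = 60.
Each original edge survives, and each old vertex of degree d contributes d new edges; summing degrees gives Σd = 2E, so E′ = E + 2E = 3E = 90.
Each original face survives and each original vertex becomes one new face: F′ = F + V = 32.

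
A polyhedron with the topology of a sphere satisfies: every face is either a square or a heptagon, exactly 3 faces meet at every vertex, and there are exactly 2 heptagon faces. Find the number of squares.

Let x be the number of squares; then F = 2 + x.
Edge–face incidences: 2E = 7·2 + 4·x = 14 + 4x.
Every vertex has degree 3, so 3V = 2E.
Euler: V − E + F = 2 ⇒ (2E)/3 − E + (2 + x) = 2.
Multiply by 6: 2·(2E) − 3·(2E) + 6·(2 + x) = 12, i.e. 12 + 6x − (14 + 4x) = 12.
Collecting terms: 2x − 2 = 12, so 2x = 14, so x = 7.
Then 2E = 14 + 4·7 = 42, so E = 21, V = 2E/3 = 14, F = 2 + 7 = 9.

7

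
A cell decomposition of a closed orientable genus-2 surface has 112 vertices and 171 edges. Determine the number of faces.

57

For a closed orientable surface of genus 2, χ = 2 − 2·2 = -2.
F = -2 − V + E = -2 − 112 + 171 = 57.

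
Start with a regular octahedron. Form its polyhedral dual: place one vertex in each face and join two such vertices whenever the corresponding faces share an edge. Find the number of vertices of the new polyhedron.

The base solid has V = 6, E = 12, F = 8.
The dual swaps V and F and preserves E: V′ = F = 8, E′ = E = 12, F′ = V = 6.

8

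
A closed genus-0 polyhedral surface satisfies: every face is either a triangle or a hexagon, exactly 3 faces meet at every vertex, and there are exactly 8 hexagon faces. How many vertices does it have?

Let x be the number of triangles; then F = 8 + x.
Edge–face incidences: 2E = 6·8 + 3·x = 48 + 3x.
Every vertex has degree 3, so 3V = 2E.
Euler: V − E + F = 2 ⇒ (2E)/3 − E + (8 + x) = 2.
Multiply by 6: 2·(2E) − 3·(2E) + 6·(8 + x) = 12, i.e. 48 + 6x − (48 + 3x) = 12.
Collecting terms: 3x = 12, so x = 4.
Then 2E = 48 + 3·4 = 60, so E = 30, V = 2E/3 = 20, F = 8 + 4 = 12.

20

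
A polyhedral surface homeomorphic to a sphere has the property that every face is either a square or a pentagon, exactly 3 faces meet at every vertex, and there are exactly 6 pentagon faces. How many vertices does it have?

14

Let x be the number of squares; then F = 6 + x.
Edge–face incidences: 2E = 5·6 + 4·x = 30 + 4x.
Every vertex has degree 3, so 3V = 2E.
Euler: V − E + F = 2 ⇒ (2E)/3 − E + (6 + x) = 2.
Multiply by 6: 2·(2E) − 3·(2E) + 6·(6 + x) = 12, i.e. 36 + 6x − (30 + 4x) = 12.
Collecting terms: 2x + 6 = 12, so 2x = 6, so x = 3.
Then 2E = 30 + 4·3 = 42, so E = 21, V = 2E/3 = 14, F = 6 + 3 = 9.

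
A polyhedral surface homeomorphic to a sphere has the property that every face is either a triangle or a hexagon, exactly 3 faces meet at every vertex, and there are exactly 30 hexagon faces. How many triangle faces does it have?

Let x be the number of triangles; then F = 30 + x.
Edge–face incidences: 2E = 6·30 + 3·x = 180 + 3x.
Every vertex has degree 3, so 3V = 2E.
Euler: V − E + F = 2 ⇒ (2E)/3 − E + (30 + x) = 2.
Multiply by 6: 2·(2E) − 3·(2E) + 6·(30 + x) = 12, i.e. 180 + 6x − (180 + 3x) = 12.
Collecting terms: 3x = 12, so x = 4.
Then 2E = 180 + 3·4 = 192, so E = 96, V = 2E/3 = 64, F = 30 + 4 = 34.

4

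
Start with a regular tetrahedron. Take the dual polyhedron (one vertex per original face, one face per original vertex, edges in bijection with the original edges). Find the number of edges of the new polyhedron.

6

The base solid has V = 4, E = 6, F = 4.
The dual swaps V and F and preserves E: V′ = F = 4, E′ = E = 6, F′ = V = 4.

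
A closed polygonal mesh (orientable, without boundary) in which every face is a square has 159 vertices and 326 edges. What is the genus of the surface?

3

Every face is a square and each edge borders two faces, so 4F = 2·326, giving F = 163.
χ = V − E + F = 159 − 326 + 163 = -4.
For a closed orientable surface χ = 2 − 2g, so g = (2 − (-4))/2 = 3.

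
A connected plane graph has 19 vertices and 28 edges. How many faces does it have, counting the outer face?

11

Euler's formula for a connected plane graph: V − E + F = 2, so F = 2 − 19 + 28 = 11.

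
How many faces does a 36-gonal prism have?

A prism on an n-gon has two n-gon bases and n rectangular sides: V = 2·36 = 72, E = 3·36 = 108, F = 36 + 2 = 38.

38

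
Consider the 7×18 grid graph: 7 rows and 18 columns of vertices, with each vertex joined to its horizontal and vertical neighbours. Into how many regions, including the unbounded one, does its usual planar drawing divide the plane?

103

The grid has V = 7·18 = 126 vertices and E = 7·17 + 18·6 = 227 edges.
F = 2 − V + E = 2 − 126 + 227 = 103.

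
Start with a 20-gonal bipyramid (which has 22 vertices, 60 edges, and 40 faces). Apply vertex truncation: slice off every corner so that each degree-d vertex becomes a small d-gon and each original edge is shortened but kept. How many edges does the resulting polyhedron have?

180

Truncation replaces each original edge-end by a new vertex, so V′ = 2E = 120.
Each original edge survives, and each old vertex of degree d contributes d new edges; summing degrees gives Σd = 2E, so E′ = E + 2E = 3E = 180.
Each original face survives and each original vertex becomes one new face: F′ = F + V = 62.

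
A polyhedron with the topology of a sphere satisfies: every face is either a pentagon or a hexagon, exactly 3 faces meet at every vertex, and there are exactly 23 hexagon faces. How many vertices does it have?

66

Let x be the number of pentagons; then F = 23 + x.
Edge–face incidences: 2E = 6·23 + 5·x = 138 + 5x.
Every vertex has degree 3, so 3V = 2E.
Euler: V − E + F = 2 ⇒ (2E)/3 − E + (23 + x) = 2.
Multiply by 6: 2·(2E) − 3·(2E) + 6·(23 + x) = 12, i.e. 138 + 6x − (138 + 5x) = 12.
Collecting terms: x = 12.
Then 2E = 138 + 5·12 = 198, so E = 99, V = 2E/3 = 66, F = 23 + 12 = 35.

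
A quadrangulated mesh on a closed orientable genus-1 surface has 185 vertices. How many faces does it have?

185

χ = 2 − 2·1 = 0, and every face is a square so 4F = 2E.
V − E + F = 0 with E = 4F/2 gives 185 − (4/2 − 1)·F = 0, so F = 185 and E = 370.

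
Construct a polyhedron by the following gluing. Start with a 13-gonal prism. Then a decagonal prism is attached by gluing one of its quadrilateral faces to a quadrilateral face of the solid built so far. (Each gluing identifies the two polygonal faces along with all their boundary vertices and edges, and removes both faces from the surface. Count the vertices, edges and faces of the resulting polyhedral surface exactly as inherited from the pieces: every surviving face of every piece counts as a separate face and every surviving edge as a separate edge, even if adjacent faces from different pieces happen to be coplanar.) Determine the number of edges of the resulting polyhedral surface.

65

A 13-gonal prism: V=26, E=39, F=15.
Attach a decagonal prism (V=20, E=30, F=12) along a 4-gon: merge 4 vertices and 4 edges, delete both glued faces → V=42, E=65, F=25.
Check: V − E + F = 42 − 65 + 25 = 2.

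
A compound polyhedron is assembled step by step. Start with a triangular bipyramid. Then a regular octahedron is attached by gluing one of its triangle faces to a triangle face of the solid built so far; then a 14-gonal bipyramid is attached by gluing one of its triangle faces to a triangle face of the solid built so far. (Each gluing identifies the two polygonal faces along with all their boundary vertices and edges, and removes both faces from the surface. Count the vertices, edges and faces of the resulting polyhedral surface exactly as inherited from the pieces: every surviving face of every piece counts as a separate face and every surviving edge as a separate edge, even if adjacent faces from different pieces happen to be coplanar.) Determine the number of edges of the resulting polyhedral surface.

57

A triangular bipyramid: V=5, E=9, F=6.
Attach a regular octahedron (V=6, E=12, F=8) along a 3-gon: merge 3 vertices and 3 edges, delete both glued faces → V=8, E=18, F=12.
Attach a 14-gonal bipyramid (V=16, E=42, F=28) along a 3-gon: merge 3 vertices and 3 edges, delete both glued faces → V=21, E=57, F=38.
Check: V − E + F = 21 − 57 + 38 = 2.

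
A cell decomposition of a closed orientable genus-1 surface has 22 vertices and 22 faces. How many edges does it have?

44

For a closed orientable surface of genus 1, χ = 2 − 2·1 = 0.
E = V + F − (0) = 22 + 22 − (0) = 44.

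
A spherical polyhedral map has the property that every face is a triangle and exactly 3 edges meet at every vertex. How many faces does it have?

Each face has 3 edges and each edge borders two faces, so 2E = 3F.
Each vertex has degree 3, so 3V = 2E and hence V = 3F/3.
Euler: V − E + F = 2 ⇒ (3F/3) − (3F/2) + F = 2.
Multiply by 6: (6 − 9 + 6)F = 12, i.e. 3F = 12.
So F = 4, E = 3·4/2 = 6, V = 3·4/3 = 4.

4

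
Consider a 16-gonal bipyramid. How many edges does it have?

A bipyramid over an n-gon has 2n triangular faces and n + 2 vertices: V = 16 + 2 = 18, E = 3·16 = 48, F = 2·16 = 32.

48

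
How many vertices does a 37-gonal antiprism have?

74

An antiprism on an n-gon has two n-gon caps and 2n triangles: V = 2·37 = 74, E = 4·37 = 148, F = 2·37 + 2 = 76.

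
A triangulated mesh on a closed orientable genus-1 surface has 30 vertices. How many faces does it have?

χ = 2 − 2·1 = 0, and every face is a triangle so 3F = 2E.
V − E + F = 0 with E = 3F/2 gives 30 − (3/2 − 1)·F = 0, so F = 60 and E = 90.

60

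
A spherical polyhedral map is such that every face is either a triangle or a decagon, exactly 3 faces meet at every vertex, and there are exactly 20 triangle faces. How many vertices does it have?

Let x be the number of decagons; then F = 20 + x.
Edge–face incidences: 2E = 3·20 + 10·x = 60 + 10x.
Every vertex has degree 3, so 3V = 2E.
Euler: V − E + F = 2 ⇒ (2E)/3 − E + (20 + x) = 2.
Multiply by 6: 2·(2E) − 3·(2E) + 6·(20 + x) = 12, i.e. 120 + 6x − (60 + 10x) = 12.
Collecting terms: −4x + 60 = 12, so −4x = −48, so x = 12.
Then 2E = 60 + 10·12 = 180, so E = 90, V = 2E/3 = 60, F = 20 + 12 = 32.

60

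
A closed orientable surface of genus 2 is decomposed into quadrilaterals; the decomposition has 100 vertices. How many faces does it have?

χ = 2 − 2·2 = -2, and every face is a square so 4F = 2E.
V − E + F = -2 with E = 4F/2 gives 100 − (4/2 − 1)·F = -2, so F = 102 and E = 204.

102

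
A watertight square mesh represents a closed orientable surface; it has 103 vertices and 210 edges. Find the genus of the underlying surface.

Every face is a square and each edge borders two faces, so 4F = 2·210, giving F = 105.
χ = V − E + F = 103 − 210 + 105 = -2.
For a closed orientable surface χ = 2 − 2g, so g = (2 − (-2))/2 = 2.

2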